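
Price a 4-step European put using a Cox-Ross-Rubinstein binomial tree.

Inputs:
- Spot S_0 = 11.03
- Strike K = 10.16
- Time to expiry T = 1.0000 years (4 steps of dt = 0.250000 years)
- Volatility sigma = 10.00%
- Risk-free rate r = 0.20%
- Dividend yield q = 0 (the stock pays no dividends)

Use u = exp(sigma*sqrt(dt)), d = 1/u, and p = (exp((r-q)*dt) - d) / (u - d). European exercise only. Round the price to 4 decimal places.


Answer: Price = V(0,0) = 0.1209

Derivation:
dt = T/N = 0.250000
u = exp(sigma*sqrt(dt)) = 1.051271; d = 1/u = 0.951229
p = (exp((r-q)*dt) - d) / (u - d) = 0.492502
Discount per step: exp(-r*dt) = 0.999500
Stock lattice S(k, i) with i counting down-moves:
  k=0: S(0,0) = 11.0300
  k=1: S(1,0) = 11.5955; S(1,1) = 10.4921
  k=2: S(2,0) = 12.1900; S(2,1) = 11.0300; S(2,2) = 9.9804
  k=3: S(3,0) = 12.8150; S(3,1) = 11.5955; S(3,2) = 10.4921; S(3,3) = 9.4936
  k=4: S(4,0) = 13.4721; S(4,1) = 12.1900; S(4,2) = 11.0300; S(4,3) = 9.9804; S(4,4) = 9.0306
Terminal payoffs V(N, i) = max(K - S_T, 0):
  V(4,0) = 0.000000; V(4,1) = 0.000000; V(4,2) = 0.000000; V(4,3) = 0.179643; V(4,4) = 1.129400
Backward induction: V(k, i) = exp(-r*dt) * [p * V(k+1, i) + (1-p) * V(k+1, i+1)].
  V(3,0) = exp(-r*dt) * [p*0.000000 + (1-p)*0.000000] = 0.000000
  V(3,1) = exp(-r*dt) * [p*0.000000 + (1-p)*0.000000] = 0.000000
  V(3,2) = exp(-r*dt) * [p*0.000000 + (1-p)*0.179643] = 0.091123
  V(3,3) = exp(-r*dt) * [p*0.179643 + (1-p)*1.129400] = 0.661312
  V(2,0) = exp(-r*dt) * [p*0.000000 + (1-p)*0.000000] = 0.000000
  V(2,1) = exp(-r*dt) * [p*0.000000 + (1-p)*0.091123] = 0.046222
  V(2,2) = exp(-r*dt) * [p*0.091123 + (1-p)*0.661312] = 0.380303
  V(1,0) = exp(-r*dt) * [p*0.000000 + (1-p)*0.046222] = 0.023446
  V(1,1) = exp(-r*dt) * [p*0.046222 + (1-p)*0.380303] = 0.215659
  V(0,0) = exp(-r*dt) * [p*0.023446 + (1-p)*0.215659] = 0.120933


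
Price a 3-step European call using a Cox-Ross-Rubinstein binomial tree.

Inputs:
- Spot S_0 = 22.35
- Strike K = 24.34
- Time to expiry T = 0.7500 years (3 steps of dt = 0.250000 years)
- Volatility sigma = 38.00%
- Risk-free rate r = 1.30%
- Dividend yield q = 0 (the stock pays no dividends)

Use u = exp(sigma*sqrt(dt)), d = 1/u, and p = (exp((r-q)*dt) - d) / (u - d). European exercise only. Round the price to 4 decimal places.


Answer: Price = V(0,0) = 2.3891

Derivation:
dt = T/N = 0.250000
u = exp(sigma*sqrt(dt)) = 1.209250; d = 1/u = 0.826959
p = (exp((r-q)*dt) - d) / (u - d) = 0.461158
Discount per step: exp(-r*dt) = 0.996755
Stock lattice S(k, i) with i counting down-moves:
  k=0: S(0,0) = 22.3500
  k=1: S(1,0) = 27.0267; S(1,1) = 18.4825
  k=2: S(2,0) = 32.6821; S(2,1) = 22.3500; S(2,2) = 15.2843
  k=3: S(3,0) = 39.5208; S(3,1) = 27.0267; S(3,2) = 18.4825; S(3,3) = 12.6395
Terminal payoffs V(N, i) = max(S_T - K, 0):
  V(3,0) = 15.180769; V(3,1) = 2.686729; V(3,2) = 0.000000; V(3,3) = 0.000000
Backward induction: V(k, i) = exp(-r*dt) * [p * V(k+1, i) + (1-p) * V(k+1, i+1)].
  V(2,0) = exp(-r*dt) * [p*15.180769 + (1-p)*2.686729] = 8.421037
  V(2,1) = exp(-r*dt) * [p*2.686729 + (1-p)*0.000000] = 1.234985
  V(2,2) = exp(-r*dt) * [p*0.000000 + (1-p)*0.000000] = 0.000000
  V(1,0) = exp(-r*dt) * [p*8.421037 + (1-p)*1.234985] = 4.534128
  V(1,1) = exp(-r*dt) * [p*1.234985 + (1-p)*0.000000] = 0.567675
  V(0,0) = exp(-r*dt) * [p*4.534128 + (1-p)*0.567675] = 2.389058


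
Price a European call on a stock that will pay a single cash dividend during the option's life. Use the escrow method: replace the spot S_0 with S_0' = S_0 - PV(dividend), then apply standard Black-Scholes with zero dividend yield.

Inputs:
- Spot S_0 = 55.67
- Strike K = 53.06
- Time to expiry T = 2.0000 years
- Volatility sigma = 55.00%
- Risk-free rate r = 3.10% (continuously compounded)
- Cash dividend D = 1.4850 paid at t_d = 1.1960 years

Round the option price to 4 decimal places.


PV(D) = D * exp(-r * t_d) = 1.4850 * 0.96360290 = 1.43095030
S_0' = S_0 - PV(D) = 55.6700 - 1.43095030 = 54.23904970
d1 = (ln(S_0'/K) + (r + sigma^2/2)*T) / (sigma*sqrt(T)) = 0.49687465
d2 = d1 - sigma*sqrt(T) = -0.28094281
exp(-rT) = 0.93988289
N(d1) = 0.69036127; N(d2) = 0.38937713
C = S_0' * N(d1) - K * exp(-rT) * N(d2) = 54.23904970 * 0.69036127 - 53.0600 * 0.93988289 * 0.38937713 = 18.0262

Answer: Price = 18.0262


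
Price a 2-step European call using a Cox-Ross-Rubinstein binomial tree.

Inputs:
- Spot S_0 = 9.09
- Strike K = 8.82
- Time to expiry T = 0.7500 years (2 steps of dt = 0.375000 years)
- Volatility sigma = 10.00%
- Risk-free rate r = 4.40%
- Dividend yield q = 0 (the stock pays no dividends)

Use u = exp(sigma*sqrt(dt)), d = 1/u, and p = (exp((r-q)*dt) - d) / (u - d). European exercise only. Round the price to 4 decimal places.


dt = T/N = 0.375000
u = exp(sigma*sqrt(dt)) = 1.063151; d = 1/u = 0.940600
p = (exp((r-q)*dt) - d) / (u - d) = 0.620450
Discount per step: exp(-r*dt) = 0.983635
Stock lattice S(k, i) with i counting down-moves:
  k=0: S(0,0) = 9.0900
  k=1: S(1,0) = 9.6640; S(1,1) = 8.5501
  k=2: S(2,0) = 10.2743; S(2,1) = 9.0900; S(2,2) = 8.0422
Terminal payoffs V(N, i) = max(S_T - K, 0):
  V(2,0) = 1.454339; V(2,1) = 0.270000; V(2,2) = 0.000000
Backward induction: V(k, i) = exp(-r*dt) * [p * V(k+1, i) + (1-p) * V(k+1, i+1)].
  V(1,0) = exp(-r*dt) * [p*1.454339 + (1-p)*0.270000] = 0.988380
  V(1,1) = exp(-r*dt) * [p*0.270000 + (1-p)*0.000000] = 0.164780
  V(0,0) = exp(-r*dt) * [p*0.988380 + (1-p)*0.164780] = 0.664724

Answer: Price = V(0,0) = 0.6647


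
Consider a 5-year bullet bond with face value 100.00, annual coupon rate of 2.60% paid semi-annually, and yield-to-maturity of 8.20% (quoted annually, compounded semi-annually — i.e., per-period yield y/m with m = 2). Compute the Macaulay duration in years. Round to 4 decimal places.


Answer: Macaulay duration = 4.6726 years

Derivation:
Coupon per period c = face * coupon_rate / m = 1.300000
Periods per year m = 2; per-period yield y/m = 0.041000
Number of cashflows N = 10
Cashflows (t years, CF_t, discount factor 1/(1+y/m)^(m*t), PV):
  t = 0.5000: CF_t = 1.300000, DF = 0.960615, PV = 1.248799
  t = 1.0000: CF_t = 1.300000, DF = 0.922781, PV = 1.199615
  t = 1.5000: CF_t = 1.300000, DF = 0.886437, PV = 1.152368
  t = 2.0000: CF_t = 1.300000, DF = 0.851524, PV = 1.106982
  t = 2.5000: CF_t = 1.300000, DF = 0.817987, PV = 1.063383
  t = 3.0000: CF_t = 1.300000, DF = 0.785770, PV = 1.021501
  t = 3.5000: CF_t = 1.300000, DF = 0.754823, PV = 0.981269
  t = 4.0000: CF_t = 1.300000, DF = 0.725094, PV = 0.942622
  t = 4.5000: CF_t = 1.300000, DF = 0.696536, PV = 0.905497
  t = 5.0000: CF_t = 101.300000, DF = 0.669103, PV = 67.780091
Price P = sum_t PV_t = 77.402127
Macaulay numerator sum_t t * PV_t:
  t * PV_t at t = 0.5000: 0.624400
  t * PV_t at t = 1.0000: 1.199615
  t * PV_t at t = 1.5000: 1.728552
  t * PV_t at t = 2.0000: 2.213963
  t * PV_t at t = 2.5000: 2.658457
  t * PV_t at t = 3.0000: 3.064504
  t * PV_t at t = 3.5000: 3.434443
  t * PV_t at t = 4.0000: 3.770488
  t * PV_t at t = 4.5000: 4.074734
  t * PV_t at t = 5.0000: 338.900457
Macaulay duration D = (sum_t t * PV_t) / P = 361.669613 / 77.402127 = 4.672606


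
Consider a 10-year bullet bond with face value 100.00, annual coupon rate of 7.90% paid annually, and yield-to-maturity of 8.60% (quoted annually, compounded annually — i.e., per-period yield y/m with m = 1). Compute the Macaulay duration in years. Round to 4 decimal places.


Answer: Macaulay duration = 7.2026 years

Derivation:
Coupon per period c = face * coupon_rate / m = 7.900000
Periods per year m = 1; per-period yield y/m = 0.086000
Number of cashflows N = 10
Cashflows (t years, CF_t, discount factor 1/(1+y/m)^(m*t), PV):
  t = 1.0000: CF_t = 7.900000, DF = 0.920810, PV = 7.274401
  t = 2.0000: CF_t = 7.900000, DF = 0.847892, PV = 6.698344
  t = 3.0000: CF_t = 7.900000, DF = 0.780747, PV = 6.167904
  t = 4.0000: CF_t = 7.900000, DF = 0.718920, PV = 5.679470
  t = 5.0000: CF_t = 7.900000, DF = 0.661989, PV = 5.229714
  t = 6.0000: CF_t = 7.900000, DF = 0.609566, PV = 4.815575
  t = 7.0000: CF_t = 7.900000, DF = 0.561295, PV = 4.434231
  t = 8.0000: CF_t = 7.900000, DF = 0.516846, PV = 4.083086
  t = 9.0000: CF_t = 7.900000, DF = 0.475917, PV = 3.759747
  t = 10.0000: CF_t = 107.900000, DF = 0.438230, PV = 47.284978
Price P = sum_t PV_t = 95.427451
Macaulay numerator sum_t t * PV_t:
  t * PV_t at t = 1.0000: 7.274401
  t * PV_t at t = 2.0000: 13.396688
  t * PV_t at t = 3.0000: 18.503712
  t * PV_t at t = 4.0000: 22.717879
  t * PV_t at t = 5.0000: 26.148572
  t * PV_t at t = 6.0000: 28.893449
  t * PV_t at t = 7.0000: 31.039617
  t * PV_t at t = 8.0000: 32.664685
  t * PV_t at t = 9.0000: 33.837726
  t * PV_t at t = 10.0000: 472.849781
Macaulay duration D = (sum_t t * PV_t) / P = 687.326511 / 95.427451 = 7.202608


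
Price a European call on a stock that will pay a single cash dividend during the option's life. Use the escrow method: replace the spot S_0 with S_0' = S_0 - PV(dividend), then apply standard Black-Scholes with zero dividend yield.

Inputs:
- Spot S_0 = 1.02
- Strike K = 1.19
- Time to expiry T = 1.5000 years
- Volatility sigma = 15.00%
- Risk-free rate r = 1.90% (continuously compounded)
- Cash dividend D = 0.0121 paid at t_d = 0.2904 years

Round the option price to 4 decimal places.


Answer: Price = 0.0260

Derivation:
PV(D) = D * exp(-r * t_d) = 0.0121 * 0.99449759 = 0.01203342
S_0' = S_0 - PV(D) = 1.0200 - 0.01203342 = 1.00796658
d1 = (ln(S_0'/K) + (r + sigma^2/2)*T) / (sigma*sqrt(T)) = -0.65669891
d2 = d1 - sigma*sqrt(T) = -0.84041064
exp(-rT) = 0.97190229
N(d1) = 0.25568727; N(d2) = 0.20033909
C = S_0' * N(d1) - K * exp(-rT) * N(d2) = 1.00796658 * 0.25568727 - 1.1900 * 0.97190229 * 0.20033909 = 0.0260


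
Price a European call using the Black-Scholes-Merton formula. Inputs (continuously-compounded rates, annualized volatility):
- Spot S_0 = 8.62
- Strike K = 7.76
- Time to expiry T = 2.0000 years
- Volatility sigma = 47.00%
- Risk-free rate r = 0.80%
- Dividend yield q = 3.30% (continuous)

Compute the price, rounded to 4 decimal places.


d1 = (ln(S/K) + (r - q + 0.5*sigma^2) * T) / (sigma * sqrt(T)) = 0.41524131
d2 = d1 - sigma * sqrt(T) = -0.24943906
exp(-rT) = 0.98412732; exp(-qT) = 0.93613086
C = S_0 * exp(-qT) * N(d1) - K * exp(-rT) * N(d2)
N(d1) = 0.66101737; N(d2) = 0.40151059
C = 8.6200 * 0.93613086 * 0.66101737 - 7.7600 * 0.98412732 * 0.40151059 = 2.2678

Answer: Price = 2.2678


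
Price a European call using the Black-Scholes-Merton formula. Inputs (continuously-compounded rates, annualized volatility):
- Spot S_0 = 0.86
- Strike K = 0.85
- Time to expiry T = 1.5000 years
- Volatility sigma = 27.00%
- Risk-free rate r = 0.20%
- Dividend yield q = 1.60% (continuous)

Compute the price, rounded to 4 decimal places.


Answer: Price = 0.1069

Derivation:
d1 = (ln(S/K) + (r - q + 0.5*sigma^2) * T) / (sigma * sqrt(T)) = 0.13720481
d2 = d1 - sigma * sqrt(T) = -0.19347630
exp(-rT) = 0.99700450; exp(-qT) = 0.97628571
C = S_0 * exp(-qT) * N(d1) - K * exp(-rT) * N(d2)
N(d1) = 0.55456555; N(d2) = 0.42329298
C = 0.8600 * 0.97628571 * 0.55456555 - 0.8500 * 0.99700450 * 0.42329298 = 0.1069


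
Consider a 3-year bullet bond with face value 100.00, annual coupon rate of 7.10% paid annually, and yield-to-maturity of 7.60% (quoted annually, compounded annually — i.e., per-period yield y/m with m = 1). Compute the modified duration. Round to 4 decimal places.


Coupon per period c = face * coupon_rate / m = 7.100000
Periods per year m = 1; per-period yield y/m = 0.076000
Number of cashflows N = 3
Cashflows (t years, CF_t, discount factor 1/(1+y/m)^(m*t), PV):
  t = 1.0000: CF_t = 7.100000, DF = 0.929368, PV = 6.598513
  t = 2.0000: CF_t = 7.100000, DF = 0.863725, PV = 6.132447
  t = 3.0000: CF_t = 107.100000, DF = 0.802718, PV = 85.971134
Price P = sum_t PV_t = 98.702094
First compute Macaulay numerator sum_t t * PV_t:
  t * PV_t at t = 1.0000: 6.598513
  t * PV_t at t = 2.0000: 12.264894
  t * PV_t at t = 3.0000: 257.913403
Macaulay duration D = 276.776810 / 98.702094 = 2.804163
Modified duration = D / (1 + y/m) = 2.804163 / (1 + 0.076000) = 2.606100

Answer: Modified duration = 2.6061


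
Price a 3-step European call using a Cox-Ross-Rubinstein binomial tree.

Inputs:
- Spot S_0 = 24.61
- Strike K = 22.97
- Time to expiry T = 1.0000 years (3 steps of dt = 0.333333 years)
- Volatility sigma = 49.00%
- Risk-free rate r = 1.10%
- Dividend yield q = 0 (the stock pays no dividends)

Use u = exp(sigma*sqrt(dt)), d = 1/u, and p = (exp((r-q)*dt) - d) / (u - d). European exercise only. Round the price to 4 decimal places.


Answer: Price = V(0,0) = 5.9168

Derivation:
dt = T/N = 0.333333
u = exp(sigma*sqrt(dt)) = 1.326975; d = 1/u = 0.753594
p = (exp((r-q)*dt) - d) / (u - d) = 0.436149
Discount per step: exp(-r*dt) = 0.996340
Stock lattice S(k, i) with i counting down-moves:
  k=0: S(0,0) = 24.6100
  k=1: S(1,0) = 32.6568; S(1,1) = 18.5459
  k=2: S(2,0) = 43.3348; S(2,1) = 24.6100; S(2,2) = 13.9761
  k=3: S(3,0) = 57.5042; S(3,1) = 32.6568; S(3,2) = 18.5459; S(3,3) = 10.5323
Terminal payoffs V(N, i) = max(S_T - K, 0):
  V(3,0) = 34.534187; V(3,1) = 9.686845; V(3,2) = 0.000000; V(3,3) = 0.000000
Backward induction: V(k, i) = exp(-r*dt) * [p * V(k+1, i) + (1-p) * V(k+1, i+1)].
  V(2,0) = exp(-r*dt) * [p*34.534187 + (1-p)*9.686845] = 20.448874
  V(2,1) = exp(-r*dt) * [p*9.686845 + (1-p)*0.000000] = 4.209446
  V(2,2) = exp(-r*dt) * [p*0.000000 + (1-p)*0.000000] = 0.000000
  V(1,0) = exp(-r*dt) * [p*20.448874 + (1-p)*4.209446] = 11.250929
  V(1,1) = exp(-r*dt) * [p*4.209446 + (1-p)*0.000000] = 1.829227
  V(0,0) = exp(-r*dt) * [p*11.250929 + (1-p)*1.829227] = 5.916759


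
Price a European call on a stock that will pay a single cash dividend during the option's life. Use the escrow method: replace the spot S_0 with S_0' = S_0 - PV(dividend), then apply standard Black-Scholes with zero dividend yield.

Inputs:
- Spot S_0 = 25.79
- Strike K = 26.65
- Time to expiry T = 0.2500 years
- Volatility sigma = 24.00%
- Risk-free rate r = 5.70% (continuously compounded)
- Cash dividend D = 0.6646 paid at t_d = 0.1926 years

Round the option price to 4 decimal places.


PV(D) = D * exp(-r * t_d) = 0.6646 * 0.98908184 = 0.65734379
S_0' = S_0 - PV(D) = 25.7900 - 0.65734379 = 25.13265621
d1 = (ln(S_0'/K) + (r + sigma^2/2)*T) / (sigma*sqrt(T)) = -0.30975922
d2 = d1 - sigma*sqrt(T) = -0.42975922
exp(-rT) = 0.98585105
N(d1) = 0.37837203; N(d2) = 0.33368540
C = S_0' * N(d1) - K * exp(-rT) * N(d2) = 25.13265621 * 0.37837203 - 26.6500 * 0.98585105 * 0.33368540 = 0.7426

Answer: Price = 0.7426


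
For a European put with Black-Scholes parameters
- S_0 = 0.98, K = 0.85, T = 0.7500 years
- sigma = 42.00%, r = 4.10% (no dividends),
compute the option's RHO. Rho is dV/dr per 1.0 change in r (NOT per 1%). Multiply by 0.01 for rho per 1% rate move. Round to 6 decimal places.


Answer: Rho = -0.237635

Derivation:
d1 = 0.6576740489; d2 = 0.2939433793
phi(d1) = 0.3213558797; exp(-qT) = 1.0000000000; exp(-rT) = 0.9697179723
N(-d2) = 0.3844005848
Rho = -K*T*exp(-rT)*N(-d2) = -0.8500 * 0.7500 * 0.9697179723 * 0.3844005848 = -0.237635


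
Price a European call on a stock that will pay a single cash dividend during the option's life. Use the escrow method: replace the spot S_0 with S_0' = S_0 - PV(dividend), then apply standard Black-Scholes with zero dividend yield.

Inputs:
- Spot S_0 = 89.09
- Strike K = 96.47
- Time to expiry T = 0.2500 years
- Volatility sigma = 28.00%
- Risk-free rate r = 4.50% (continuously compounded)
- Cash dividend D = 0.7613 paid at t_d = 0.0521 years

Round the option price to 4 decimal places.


PV(D) = D * exp(-r * t_d) = 0.7613 * 0.99765825 = 0.75951722
S_0' = S_0 - PV(D) = 89.0900 - 0.75951722 = 88.33048278
d1 = (ln(S_0'/K) + (r + sigma^2/2)*T) / (sigma*sqrt(T)) = -0.47926295
d2 = d1 - sigma*sqrt(T) = -0.61926295
exp(-rT) = 0.98881304
N(d1) = 0.31587579; N(d2) = 0.26787157
C = S_0' * N(d1) - K * exp(-rT) * N(d2) = 88.33048278 * 0.31587579 - 96.4700 * 0.98881304 * 0.26787157 = 2.3490

Answer: Price = 2.3490


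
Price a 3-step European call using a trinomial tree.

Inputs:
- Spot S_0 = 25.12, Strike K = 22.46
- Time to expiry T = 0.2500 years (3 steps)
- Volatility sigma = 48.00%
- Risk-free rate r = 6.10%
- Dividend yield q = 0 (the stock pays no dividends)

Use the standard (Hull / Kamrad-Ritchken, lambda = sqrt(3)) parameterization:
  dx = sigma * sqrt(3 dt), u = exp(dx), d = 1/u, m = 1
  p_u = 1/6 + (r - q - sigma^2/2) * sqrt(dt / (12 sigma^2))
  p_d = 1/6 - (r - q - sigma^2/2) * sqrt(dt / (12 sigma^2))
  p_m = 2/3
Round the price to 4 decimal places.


Answer: Price = V(0,0) = 4.1397

Derivation:
dt = T/N = 0.083333; dx = sigma*sqrt(3*dt) = 0.240000
u = exp(dx) = 1.271249; d = 1/u = 0.786628
p_u = 0.157257, p_m = 0.666667, p_d = 0.176076
Discount per step: exp(-r*dt) = 0.994930
Stock lattice S(k, j) with j the centered position index:
  k=0: S(0,+0) = 25.1200
  k=1: S(1,-1) = 19.7601; S(1,+0) = 25.1200; S(1,+1) = 31.9338
  k=2: S(2,-2) = 15.5438; S(2,-1) = 19.7601; S(2,+0) = 25.1200; S(2,+1) = 31.9338; S(2,+2) = 40.5958
  k=3: S(3,-3) = 12.2272; S(3,-2) = 15.5438; S(3,-1) = 19.7601; S(3,+0) = 25.1200; S(3,+1) = 31.9338; S(3,+2) = 40.5958; S(3,+3) = 51.6074
Terminal payoffs V(N, j) = max(S_T - K, 0):
  V(3,-3) = 0.000000; V(3,-2) = 0.000000; V(3,-1) = 0.000000; V(3,+0) = 2.660000; V(3,+1) = 9.473779; V(3,+2) = 18.135789; V(3,+3) = 29.147362
Backward induction: V(k, j) = exp(-r*dt) * [p_u * V(k+1, j+1) + p_m * V(k+1, j) + p_d * V(k+1, j-1)]
  V(2,-2) = exp(-r*dt) * [p_u*0.000000 + p_m*0.000000 + p_d*0.000000] = 0.000000
  V(2,-1) = exp(-r*dt) * [p_u*2.660000 + p_m*0.000000 + p_d*0.000000] = 0.416182
  V(2,+0) = exp(-r*dt) * [p_u*9.473779 + p_m*2.660000 + p_d*0.000000] = 3.246605
  V(2,+1) = exp(-r*dt) * [p_u*18.135789 + p_m*9.473779 + p_d*2.660000] = 9.587335
  V(2,+2) = exp(-r*dt) * [p_u*29.147362 + p_m*18.135789 + p_d*9.473779] = 18.249257
  V(1,-1) = exp(-r*dt) * [p_u*3.246605 + p_m*0.416182 + p_d*0.000000] = 0.784011
  V(1,+0) = exp(-r*dt) * [p_u*9.587335 + p_m*3.246605 + p_d*0.416182] = 3.726368
  V(1,+1) = exp(-r*dt) * [p_u*18.249257 + p_m*9.587335 + p_d*3.246605] = 9.783172
  V(0,+0) = exp(-r*dt) * [p_u*9.783172 + p_m*3.726368 + p_d*0.784011] = 4.139666


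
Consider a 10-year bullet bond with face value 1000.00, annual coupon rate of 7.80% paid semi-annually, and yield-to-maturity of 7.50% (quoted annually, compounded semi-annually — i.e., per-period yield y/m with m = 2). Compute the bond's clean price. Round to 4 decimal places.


Answer: Price = 1020.8443

Derivation:
Coupon per period c = face * coupon_rate / m = 39.000000
Periods per year m = 2; per-period yield y/m = 0.037500
Number of cashflows N = 20
Cashflows (t years, CF_t, discount factor 1/(1+y/m)^(m*t), PV):
  t = 0.5000: CF_t = 39.000000, DF = 0.963855, PV = 37.590361
  t = 1.0000: CF_t = 39.000000, DF = 0.929017, PV = 36.231674
  t = 1.5000: CF_t = 39.000000, DF = 0.895438, PV = 34.922095
  t = 2.0000: CF_t = 39.000000, DF = 0.863073, PV = 33.659851
  t = 2.5000: CF_t = 39.000000, DF = 0.831878, PV = 32.443230
  t = 3.0000: CF_t = 39.000000, DF = 0.801810, PV = 31.270583
  t = 3.5000: CF_t = 39.000000, DF = 0.772829, PV = 30.140321
  t = 4.0000: CF_t = 39.000000, DF = 0.744895, PV = 29.050912
  t = 4.5000: CF_t = 39.000000, DF = 0.717971, PV = 28.000879
  t = 5.0000: CF_t = 39.000000, DF = 0.692020, PV = 26.988799
  t = 5.5000: CF_t = 39.000000, DF = 0.667008, PV = 26.013300
  t = 6.0000: CF_t = 39.000000, DF = 0.642899, PV = 25.073060
  t = 6.5000: CF_t = 39.000000, DF = 0.619662, PV = 24.166805
  t = 7.0000: CF_t = 39.000000, DF = 0.597264, PV = 23.293306
  t = 7.5000: CF_t = 39.000000, DF = 0.575676, PV = 22.451379
  t = 8.0000: CF_t = 39.000000, DF = 0.554869, PV = 21.639884
  t = 8.5000: CF_t = 39.000000, DF = 0.534813, PV = 20.857719
  t = 9.0000: CF_t = 39.000000, DF = 0.515483, PV = 20.103826
  t = 9.5000: CF_t = 39.000000, DF = 0.496851, PV = 19.377181
  t = 10.0000: CF_t = 1039.000000, DF = 0.478892, PV = 497.569143
Price P = sum_t PV_t = 1020.844306


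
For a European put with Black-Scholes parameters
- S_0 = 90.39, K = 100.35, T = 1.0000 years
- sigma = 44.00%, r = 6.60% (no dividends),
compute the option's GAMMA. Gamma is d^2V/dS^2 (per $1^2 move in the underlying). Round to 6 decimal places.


Answer: Gamma = 0.009943

Derivation:
d1 = 0.1324308331; d2 = -0.3075691669
phi(d1) = 0.3954592639; exp(-qT) = 1.0000000000; exp(-rT) = 0.9361308643
Gamma = exp(-qT) * phi(d1) / (S * sigma * sqrt(T)) = 1.0000000000 * 0.3954592639 / (90.3900 * 0.4400 * 1.0000000000) = 0.009943


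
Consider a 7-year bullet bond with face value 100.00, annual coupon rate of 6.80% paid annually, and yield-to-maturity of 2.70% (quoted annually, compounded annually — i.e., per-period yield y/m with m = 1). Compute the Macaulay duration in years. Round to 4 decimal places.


Answer: Macaulay duration = 5.9422 years

Derivation:
Coupon per period c = face * coupon_rate / m = 6.800000
Periods per year m = 1; per-period yield y/m = 0.027000
Number of cashflows N = 7
Cashflows (t years, CF_t, discount factor 1/(1+y/m)^(m*t), PV):
  t = 1.0000: CF_t = 6.800000, DF = 0.973710, PV = 6.621227
  t = 2.0000: CF_t = 6.800000, DF = 0.948111, PV = 6.447154
  t = 3.0000: CF_t = 6.800000, DF = 0.923185, PV = 6.277657
  t = 4.0000: CF_t = 6.800000, DF = 0.898914, PV = 6.112616
  t = 5.0000: CF_t = 6.800000, DF = 0.875282, PV = 5.951915
  t = 6.0000: CF_t = 6.800000, DF = 0.852270, PV = 5.795438
  t = 7.0000: CF_t = 106.800000, DF = 0.829864, PV = 88.629469
Price P = sum_t PV_t = 125.835475
Macaulay numerator sum_t t * PV_t:
  t * PV_t at t = 1.0000: 6.621227
  t * PV_t at t = 2.0000: 12.894307
  t * PV_t at t = 3.0000: 18.832971
  t * PV_t at t = 4.0000: 24.450465
  t * PV_t at t = 5.0000: 29.759573
  t * PV_t at t = 6.0000: 34.772627
  t * PV_t at t = 7.0000: 620.406283
Macaulay duration D = (sum_t t * PV_t) / P = 747.737454 / 125.835475 = 5.942183


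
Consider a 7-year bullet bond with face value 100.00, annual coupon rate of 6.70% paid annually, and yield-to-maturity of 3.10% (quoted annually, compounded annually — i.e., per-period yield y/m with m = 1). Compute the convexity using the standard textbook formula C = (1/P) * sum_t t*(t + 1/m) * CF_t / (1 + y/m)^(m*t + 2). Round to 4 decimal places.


Coupon per period c = face * coupon_rate / m = 6.700000
Periods per year m = 1; per-period yield y/m = 0.031000
Number of cashflows N = 7
Cashflows (t years, CF_t, discount factor 1/(1+y/m)^(m*t), PV):
  t = 1.0000: CF_t = 6.700000, DF = 0.969932, PV = 6.498545
  t = 2.0000: CF_t = 6.700000, DF = 0.940768, PV = 6.303148
  t = 3.0000: CF_t = 6.700000, DF = 0.912481, PV = 6.113625
  t = 4.0000: CF_t = 6.700000, DF = 0.885045, PV = 5.929801
  t = 5.0000: CF_t = 6.700000, DF = 0.858434, PV = 5.751505
  t = 6.0000: CF_t = 6.700000, DF = 0.832622, PV = 5.578569
  t = 7.0000: CF_t = 106.700000, DF = 0.807587, PV = 86.169538
Price P = sum_t PV_t = 122.344730
Convexity numerator sum_t t*(t + 1/m) * CF_t / (1+y/m)^(m*t + 2):
  t = 1.0000: term = 12.227250
  t = 2.0000: term = 35.578808
  t = 3.0000: term = 69.018056
  t = 4.0000: term = 111.571380
  t = 5.0000: term = 162.324996
  t = 6.0000: term = 220.421915
  t = 7.0000: term = 4539.671827
Convexity = (1/P) * sum = 5150.814233 / 122.344730 = 42.100826

Answer: Convexity = 42.1008


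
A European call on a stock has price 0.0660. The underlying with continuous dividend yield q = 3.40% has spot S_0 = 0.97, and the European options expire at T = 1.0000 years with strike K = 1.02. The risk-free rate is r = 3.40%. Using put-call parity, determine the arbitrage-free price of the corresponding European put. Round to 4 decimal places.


Put-call parity: C - P = S_0 * exp(-qT) - K * exp(-rT).
S_0 * exp(-qT) = 0.9700 * 0.96657150 = 0.93757436
K * exp(-rT) = 1.0200 * 0.96657150 = 0.98590293
P = C - S*exp(-qT) + K*exp(-rT)
P = 0.0660 - 0.93757436 + 0.98590293 = 0.1143

Answer: Put price = 0.1143


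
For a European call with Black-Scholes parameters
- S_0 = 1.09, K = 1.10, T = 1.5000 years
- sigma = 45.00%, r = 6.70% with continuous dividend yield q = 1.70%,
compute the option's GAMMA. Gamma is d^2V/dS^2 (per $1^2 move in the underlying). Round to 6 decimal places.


Answer: Gamma = 0.598766

Derivation:
d1 = 0.3950800449; d2 = -0.1560551473
phi(d1) = 0.3689911370; exp(-qT) = 0.9748223790; exp(-rT) = 0.9043851124
Gamma = exp(-qT) * phi(d1) / (S * sigma * sqrt(T)) = 0.9748223790 * 0.3689911370 / (1.0900 * 0.4500 * 1.2247448714) = 0.598766


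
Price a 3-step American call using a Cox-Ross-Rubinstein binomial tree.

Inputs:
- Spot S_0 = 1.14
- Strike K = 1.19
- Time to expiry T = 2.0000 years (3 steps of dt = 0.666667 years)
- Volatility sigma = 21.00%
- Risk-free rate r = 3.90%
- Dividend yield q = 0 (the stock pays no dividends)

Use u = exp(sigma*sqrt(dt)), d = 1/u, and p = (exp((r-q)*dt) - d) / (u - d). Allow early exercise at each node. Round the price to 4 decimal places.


Answer: Price = V(0,0) = 0.1609

Derivation:
dt = T/N = 0.666667
u = exp(sigma*sqrt(dt)) = 1.187042; d = 1/u = 0.842430
p = (exp((r-q)*dt) - d) / (u - d) = 0.533675
Discount per step: exp(-r*dt) = 0.974335
Stock lattice S(k, i) with i counting down-moves:
  k=0: S(0,0) = 1.1400
  k=1: S(1,0) = 1.3532; S(1,1) = 0.9604
  k=2: S(2,0) = 1.6063; S(2,1) = 1.1400; S(2,2) = 0.8090
  k=3: S(3,0) = 1.9068; S(3,1) = 1.3532; S(3,2) = 0.9604; S(3,3) = 0.6816
Terminal payoffs V(N, i) = max(S_T - K, 0):
  V(3,0) = 0.716790; V(3,1) = 0.163228; V(3,2) = 0.000000; V(3,3) = 0.000000
Backward induction: V(k, i) = exp(-r*dt) * [p * V(k+1, i) + (1-p) * V(k+1, i+1)]; then take max(V_cont, immediate exercise) for American.
  V(2,0) = exp(-r*dt) * [p*0.716790 + (1-p)*0.163228] = 0.446879; exercise = 0.416338; V(2,0) = max -> 0.446879
  V(2,1) = exp(-r*dt) * [p*0.163228 + (1-p)*0.000000] = 0.084875; exercise = 0.000000; V(2,1) = max -> 0.084875
  V(2,2) = exp(-r*dt) * [p*0.000000 + (1-p)*0.000000] = 0.000000; exercise = 0.000000; V(2,2) = max -> 0.000000
  V(1,0) = exp(-r*dt) * [p*0.446879 + (1-p)*0.084875] = 0.270931; exercise = 0.163228; V(1,0) = max -> 0.270931
  V(1,1) = exp(-r*dt) * [p*0.084875 + (1-p)*0.000000] = 0.044133; exercise = 0.000000; V(1,1) = max -> 0.044133
  V(0,0) = exp(-r*dt) * [p*0.270931 + (1-p)*0.044133] = 0.160930; exercise = 0.000000; V(0,0) = max -> 0.160930


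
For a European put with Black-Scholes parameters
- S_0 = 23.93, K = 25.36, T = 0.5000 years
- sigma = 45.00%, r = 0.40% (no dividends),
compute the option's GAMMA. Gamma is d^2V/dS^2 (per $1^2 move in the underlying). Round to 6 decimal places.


Answer: Gamma = 0.052385

Derivation:
d1 = -0.0170184186; d2 = -0.3352164702
phi(d1) = 0.3988845124; exp(-qT) = 1.0000000000; exp(-rT) = 0.9980019987
Gamma = exp(-qT) * phi(d1) / (S * sigma * sqrt(T)) = 1.0000000000 * 0.3988845124 / (23.9300 * 0.4500 * 0.7071067812) = 0.052385


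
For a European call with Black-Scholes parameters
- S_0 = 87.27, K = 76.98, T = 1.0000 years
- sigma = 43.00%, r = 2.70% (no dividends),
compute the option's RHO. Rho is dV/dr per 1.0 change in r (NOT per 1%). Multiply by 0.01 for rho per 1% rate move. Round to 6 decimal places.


Answer: Rho = 41.622988

Derivation:
d1 = 0.5695607287; d2 = 0.1395607287
phi(d1) = 0.3392092026; exp(-qT) = 1.0000000000; exp(-rT) = 0.9733612415
N(d2) = 0.5554964646
Rho = K*T*exp(-rT)*N(d2) = 76.9800 * 1.0000 * 0.9733612415 * 0.5554964646 = 41.622988


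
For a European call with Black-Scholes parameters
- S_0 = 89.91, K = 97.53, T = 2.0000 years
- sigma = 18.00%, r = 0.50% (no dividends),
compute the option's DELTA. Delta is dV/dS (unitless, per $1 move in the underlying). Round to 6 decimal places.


Answer: Delta = 0.439194

Derivation:
d1 = -0.1530134016; d2 = -0.4075718428
phi(d1) = 0.3942992723; exp(-qT) = 1.0000000000; exp(-rT) = 0.9900498337
N(d1) = 0.4391938534
Delta = exp(-qT) * N(d1) = 1.0000000000 * 0.4391938534 = 0.439194


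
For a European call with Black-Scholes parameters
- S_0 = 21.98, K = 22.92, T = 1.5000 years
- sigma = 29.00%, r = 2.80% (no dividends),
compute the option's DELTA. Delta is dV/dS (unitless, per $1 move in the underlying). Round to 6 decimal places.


d1 = 0.1779344744; d2 = -0.1772415383
phi(d1) = 0.3926766137; exp(-qT) = 1.0000000000; exp(-rT) = 0.9588697806
N(d1) = 0.5706127819
Delta = exp(-qT) * N(d1) = 1.0000000000 * 0.5706127819 = 0.570613

Answer: Delta = 0.570613


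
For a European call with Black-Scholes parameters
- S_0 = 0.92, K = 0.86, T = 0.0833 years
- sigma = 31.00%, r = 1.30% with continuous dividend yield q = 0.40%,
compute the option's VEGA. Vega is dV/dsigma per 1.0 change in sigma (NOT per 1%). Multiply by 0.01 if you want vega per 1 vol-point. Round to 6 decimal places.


d1 = 0.8068897121; d2 = 0.7174183200
phi(d1) = 0.2880923942; exp(-qT) = 0.9996668555; exp(-rT) = 0.9989176861
Vega = S * exp(-qT) * phi(d1) * sqrt(T) = 0.9200 * 0.9996668555 * 0.2880923942 * 0.2886173938 = 0.076471

Answer: Vega = 0.076471


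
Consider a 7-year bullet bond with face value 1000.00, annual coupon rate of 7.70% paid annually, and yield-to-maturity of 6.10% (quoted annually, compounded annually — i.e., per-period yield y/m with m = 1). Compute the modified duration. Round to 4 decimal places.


Coupon per period c = face * coupon_rate / m = 77.000000
Periods per year m = 1; per-period yield y/m = 0.061000
Number of cashflows N = 7
Cashflows (t years, CF_t, discount factor 1/(1+y/m)^(m*t), PV):
  t = 1.0000: CF_t = 77.000000, DF = 0.942507, PV = 72.573044
  t = 2.0000: CF_t = 77.000000, DF = 0.888320, PV = 68.400607
  t = 3.0000: CF_t = 77.000000, DF = 0.837247, PV = 64.468056
  t = 4.0000: CF_t = 77.000000, DF = 0.789112, PV = 60.761598
  t = 5.0000: CF_t = 77.000000, DF = 0.743743, PV = 57.268236
  t = 6.0000: CF_t = 77.000000, DF = 0.700983, PV = 53.975717
  t = 7.0000: CF_t = 1077.000000, DF = 0.660682, PV = 711.554248
Price P = sum_t PV_t = 1089.001507
First compute Macaulay numerator sum_t t * PV_t:
  t * PV_t at t = 1.0000: 72.573044
  t * PV_t at t = 2.0000: 136.801215
  t * PV_t at t = 3.0000: 193.404168
  t * PV_t at t = 4.0000: 243.046393
  t * PV_t at t = 5.0000: 286.341180
  t * PV_t at t = 6.0000: 323.854303
  t * PV_t at t = 7.0000: 4980.879739
Macaulay duration D = 6236.900042 / 1089.001507 = 5.727173
Modified duration = D / (1 + y/m) = 5.727173 / (1 + 0.061000) = 5.397901

Answer: Modified duration = 5.3979


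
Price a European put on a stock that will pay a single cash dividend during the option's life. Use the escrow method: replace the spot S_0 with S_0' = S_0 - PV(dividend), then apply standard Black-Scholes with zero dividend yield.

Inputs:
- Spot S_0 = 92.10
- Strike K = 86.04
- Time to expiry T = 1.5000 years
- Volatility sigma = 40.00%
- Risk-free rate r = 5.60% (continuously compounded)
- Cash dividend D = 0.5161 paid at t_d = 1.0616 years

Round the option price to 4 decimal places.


Answer: Price = 10.9843

Derivation:
PV(D) = D * exp(-r * t_d) = 0.5161 * 0.94228302 = 0.48631227
S_0' = S_0 - PV(D) = 92.1000 - 0.48631227 = 91.61368773
d1 = (ln(S_0'/K) + (r + sigma^2/2)*T) / (sigma*sqrt(T)) = 0.54453869
d2 = d1 - sigma*sqrt(T) = 0.05464074
exp(-rT) = 0.91943126
N(-d1) = 0.29303542; N(-d2) = 0.47821234
P = K * exp(-rT) * N(-d2) - S_0' * N(-d1) = 86.0400 * 0.91943126 * 0.47821234 - 91.61368773 * 0.29303542 = 10.9843


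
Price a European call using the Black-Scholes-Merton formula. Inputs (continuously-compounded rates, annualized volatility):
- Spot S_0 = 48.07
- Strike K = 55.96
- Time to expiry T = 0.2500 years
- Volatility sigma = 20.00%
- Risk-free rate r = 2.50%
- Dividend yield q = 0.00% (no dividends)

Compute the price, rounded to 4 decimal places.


d1 = (ln(S/K) + (r - q + 0.5*sigma^2) * T) / (sigma * sqrt(T)) = -1.40728868
d2 = d1 - sigma * sqrt(T) = -1.50728868
exp(-rT) = 0.99376949; exp(-qT) = 1.00000000
C = S_0 * exp(-qT) * N(d1) - K * exp(-rT) * N(d2)
N(d1) = 0.07967090; N(d2) = 0.06586834
C = 48.0700 * 1.00000000 * 0.07967090 - 55.9600 * 0.99376949 * 0.06586834 = 0.1668

Answer: Price = 0.1668


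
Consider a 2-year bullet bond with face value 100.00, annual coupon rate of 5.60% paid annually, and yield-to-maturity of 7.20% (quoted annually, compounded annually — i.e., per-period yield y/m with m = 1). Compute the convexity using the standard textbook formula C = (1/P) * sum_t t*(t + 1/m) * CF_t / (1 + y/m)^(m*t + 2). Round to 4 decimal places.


Coupon per period c = face * coupon_rate / m = 5.600000
Periods per year m = 1; per-period yield y/m = 0.072000
Number of cashflows N = 2
Cashflows (t years, CF_t, discount factor 1/(1+y/m)^(m*t), PV):
  t = 1.0000: CF_t = 5.600000, DF = 0.932836, PV = 5.223881
  t = 2.0000: CF_t = 105.600000, DF = 0.870183, PV = 91.891290
Price P = sum_t PV_t = 97.115170
Convexity numerator sum_t t*(t + 1/m) * CF_t / (1+y/m)^(m*t + 2):
  t = 1.0000: term = 9.091461
  t = 2.0000: term = 479.773247
Convexity = (1/P) * sum = 488.864708 / 97.115170 = 5.033866

Answer: Convexity = 5.0339


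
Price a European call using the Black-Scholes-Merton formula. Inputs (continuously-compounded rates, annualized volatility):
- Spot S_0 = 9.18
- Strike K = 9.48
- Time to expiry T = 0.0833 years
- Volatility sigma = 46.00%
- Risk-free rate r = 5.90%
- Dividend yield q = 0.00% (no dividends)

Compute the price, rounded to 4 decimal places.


d1 = (ln(S/K) + (r - q + 0.5*sigma^2) * T) / (sigma * sqrt(T)) = -0.13881226
d2 = d1 - sigma * sqrt(T) = -0.27157627
exp(-rT) = 0.99509736; exp(-qT) = 1.00000000
C = S_0 * exp(-qT) * N(d1) - K * exp(-rT) * N(d2)
N(d1) = 0.44479925; N(d2) = 0.39297393
C = 9.1800 * 1.00000000 * 0.44479925 - 9.4800 * 0.99509736 * 0.39297393 = 0.3761

Answer: Price = 0.3761


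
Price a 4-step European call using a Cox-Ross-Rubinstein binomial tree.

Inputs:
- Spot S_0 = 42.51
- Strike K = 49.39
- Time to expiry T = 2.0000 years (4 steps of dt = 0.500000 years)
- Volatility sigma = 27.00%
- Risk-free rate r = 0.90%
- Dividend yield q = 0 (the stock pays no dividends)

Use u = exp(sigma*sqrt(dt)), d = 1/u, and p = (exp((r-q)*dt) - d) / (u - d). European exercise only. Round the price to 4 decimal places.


dt = T/N = 0.500000
u = exp(sigma*sqrt(dt)) = 1.210361; d = 1/u = 0.826200
p = (exp((r-q)*dt) - d) / (u - d) = 0.464155
Discount per step: exp(-r*dt) = 0.995510
Stock lattice S(k, i) with i counting down-moves:
  k=0: S(0,0) = 42.5100
  k=1: S(1,0) = 51.4525; S(1,1) = 35.1217
  k=2: S(2,0) = 62.2761; S(2,1) = 42.5100; S(2,2) = 29.0176
  k=3: S(3,0) = 75.3765; S(3,1) = 51.4525; S(3,2) = 35.1217; S(3,3) = 23.9743
  k=4: S(4,0) = 91.2328; S(4,1) = 62.2761; S(4,2) = 42.5100; S(4,3) = 29.0176; S(4,4) = 19.8076
Terminal payoffs V(N, i) = max(S_T - K, 0):
  V(4,0) = 41.842817; V(4,1) = 12.886055; V(4,2) = 0.000000; V(4,3) = 0.000000; V(4,4) = 0.000000
Backward induction: V(k, i) = exp(-r*dt) * [p * V(k+1, i) + (1-p) * V(k+1, i+1)].
  V(3,0) = exp(-r*dt) * [p*41.842817 + (1-p)*12.886055] = 26.208277
  V(3,1) = exp(-r*dt) * [p*12.886055 + (1-p)*0.000000] = 5.954272
  V(3,2) = exp(-r*dt) * [p*0.000000 + (1-p)*0.000000] = 0.000000
  V(3,3) = exp(-r*dt) * [p*0.000000 + (1-p)*0.000000] = 0.000000
  V(2,0) = exp(-r*dt) * [p*26.208277 + (1-p)*5.954272] = 15.286325
  V(2,1) = exp(-r*dt) * [p*5.954272 + (1-p)*0.000000] = 2.751296
  V(2,2) = exp(-r*dt) * [p*0.000000 + (1-p)*0.000000] = 0.000000
  V(1,0) = exp(-r*dt) * [p*15.286325 + (1-p)*2.751296] = 8.531016
  V(1,1) = exp(-r*dt) * [p*2.751296 + (1-p)*0.000000] = 1.271294
  V(0,0) = exp(-r*dt) * [p*8.531016 + (1-p)*1.271294] = 4.620093

Answer: Price = V(0,0) = 4.6201


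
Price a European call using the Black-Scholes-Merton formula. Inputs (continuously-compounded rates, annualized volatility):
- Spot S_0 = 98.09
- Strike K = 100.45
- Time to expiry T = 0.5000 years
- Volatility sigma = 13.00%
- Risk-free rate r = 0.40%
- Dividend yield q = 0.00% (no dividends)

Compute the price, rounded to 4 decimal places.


d1 = (ln(S/K) + (r - q + 0.5*sigma^2) * T) / (sigma * sqrt(T)) = -0.19091520
d2 = d1 - sigma * sqrt(T) = -0.28283909
exp(-rT) = 0.99800200; exp(-qT) = 1.00000000
C = S_0 * exp(-qT) * N(d1) - K * exp(-rT) * N(d2)
N(d1) = 0.42429601; N(d2) = 0.38865010
C = 98.0900 * 1.00000000 * 0.42429601 - 100.4500 * 0.99800200 * 0.38865010 = 2.6573

Answer: Price = 2.6573


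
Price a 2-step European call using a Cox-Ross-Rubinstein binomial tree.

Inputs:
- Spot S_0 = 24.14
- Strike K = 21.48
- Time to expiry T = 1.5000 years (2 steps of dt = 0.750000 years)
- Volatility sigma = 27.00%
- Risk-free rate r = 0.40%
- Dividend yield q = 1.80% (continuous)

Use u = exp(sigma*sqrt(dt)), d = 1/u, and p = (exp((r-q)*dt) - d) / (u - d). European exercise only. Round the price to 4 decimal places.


dt = T/N = 0.750000
u = exp(sigma*sqrt(dt)) = 1.263426; d = 1/u = 0.791499
p = (exp((r-q)*dt) - d) / (u - d) = 0.419675
Discount per step: exp(-r*dt) = 0.997004
Stock lattice S(k, i) with i counting down-moves:
  k=0: S(0,0) = 24.1400
  k=1: S(1,0) = 30.4991; S(1,1) = 19.1068
  k=2: S(2,0) = 38.5333; S(2,1) = 24.1400; S(2,2) = 15.1230
Terminal payoffs V(N, i) = max(S_T - K, 0):
  V(2,0) = 17.053344; V(2,1) = 2.660000; V(2,2) = 0.000000
Backward induction: V(k, i) = exp(-r*dt) * [p * V(k+1, i) + (1-p) * V(k+1, i+1)].
  V(1,0) = exp(-r*dt) * [p*17.053344 + (1-p)*2.660000] = 8.674469
  V(1,1) = exp(-r*dt) * [p*2.660000 + (1-p)*0.000000] = 1.112992
  V(0,0) = exp(-r*dt) * [p*8.674469 + (1-p)*1.112992] = 4.273518

Answer: Price = V(0,0) = 4.2735


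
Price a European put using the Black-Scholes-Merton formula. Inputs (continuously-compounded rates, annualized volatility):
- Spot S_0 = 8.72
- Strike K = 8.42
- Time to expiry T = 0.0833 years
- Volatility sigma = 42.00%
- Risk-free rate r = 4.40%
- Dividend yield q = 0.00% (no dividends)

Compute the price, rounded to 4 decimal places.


d1 = (ln(S/K) + (r - q + 0.5*sigma^2) * T) / (sigma * sqrt(T)) = 0.37965627
d2 = d1 - sigma * sqrt(T) = 0.25843697
exp(-rT) = 0.99634151; exp(-qT) = 1.00000000
P = K * exp(-rT) * N(-d2) - S_0 * exp(-qT) * N(-d1)
N(-d1) = 0.35210029; N(-d2) = 0.39803484
P = 8.4200 * 0.99634151 * 0.39803484 - 8.7200 * 1.00000000 * 0.35210029 = 0.2689

Answer: Price = 0.2689


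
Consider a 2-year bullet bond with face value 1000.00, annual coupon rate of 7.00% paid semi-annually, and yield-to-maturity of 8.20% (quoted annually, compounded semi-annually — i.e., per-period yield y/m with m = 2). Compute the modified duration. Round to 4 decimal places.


Answer: Modified duration = 1.8248

Derivation:
Coupon per period c = face * coupon_rate / m = 35.000000
Periods per year m = 2; per-period yield y/m = 0.041000
Number of cashflows N = 4
Cashflows (t years, CF_t, discount factor 1/(1+y/m)^(m*t), PV):
  t = 0.5000: CF_t = 35.000000, DF = 0.960615, PV = 33.621518
  t = 1.0000: CF_t = 35.000000, DF = 0.922781, PV = 32.297327
  t = 1.5000: CF_t = 35.000000, DF = 0.886437, PV = 31.025290
  t = 2.0000: CF_t = 1035.000000, DF = 0.851524, PV = 881.327724
Price P = sum_t PV_t = 978.271859
First compute Macaulay numerator sum_t t * PV_t:
  t * PV_t at t = 0.5000: 16.810759
  t * PV_t at t = 1.0000: 32.297327
  t * PV_t at t = 1.5000: 46.537936
  t * PV_t at t = 2.0000: 1762.655447
Macaulay duration D = 1858.301469 / 978.271859 = 1.899576
Modified duration = D / (1 + y/m) = 1.899576 / (1 + 0.041000) = 1.824761


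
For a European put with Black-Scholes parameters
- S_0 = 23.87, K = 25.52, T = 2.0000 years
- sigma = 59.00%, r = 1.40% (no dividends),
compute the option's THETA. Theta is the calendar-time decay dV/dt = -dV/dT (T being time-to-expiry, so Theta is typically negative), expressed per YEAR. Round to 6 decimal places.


d1 = 0.3706437802; d2 = -0.4637422216
phi(d1) = 0.3724595122; exp(-qT) = 1.0000000000; exp(-rT) = 0.9723883668
Theta = -S*exp(-qT)*phi(d1)*sigma/(2*sqrt(T)) + r*K*exp(-rT)*N(-d2) - q*S*exp(-qT)*N(-d1)
N(-d1) = 0.3554514345; N(-d2) = 0.6785837783; sqrt(T) = 1.4142135624
Term 1 = -23.8700 * 1.0000000000 * 0.3724595122 * 0.5900 / (2 * 1.4142135624) = -1.8545498317
Term 2 = 0.0140 * 25.5200 * 0.9723883668 * 0.6785837783 = 0.2357501261
Term 3 = 0 (no dividend yield, q = 0)
Theta = -1.8545498317 + (0.2357501261) + (0.0000000000) = -1.618800

Answer: Theta = -1.618800


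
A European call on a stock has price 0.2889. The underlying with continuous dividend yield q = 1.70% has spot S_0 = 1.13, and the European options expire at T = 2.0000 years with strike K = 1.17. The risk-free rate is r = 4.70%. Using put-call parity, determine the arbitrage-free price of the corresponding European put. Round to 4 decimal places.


Answer: Put price = 0.2617

Derivation:
Put-call parity: C - P = S_0 * exp(-qT) - K * exp(-rT).
S_0 * exp(-qT) = 1.1300 * 0.96657150 = 1.09222580
K * exp(-rT) = 1.1700 * 0.91028276 = 1.06503083
P = C - S*exp(-qT) + K*exp(-rT)
P = 0.2889 - 1.09222580 + 1.06503083 = 0.2617
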